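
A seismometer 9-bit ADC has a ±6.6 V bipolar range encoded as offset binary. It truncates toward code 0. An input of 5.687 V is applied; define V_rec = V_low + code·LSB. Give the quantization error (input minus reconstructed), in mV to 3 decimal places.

LSB = 13.2/2^9 = 25.781 mV.
(5.687 − (−6.6))/0.0257812 = 476.5867; ⌊·⌋ gives code 476.
Code 476 maps back to (−6.6) + 476×0.0257812 V = 5.671875 V.
V_in − V_rec = 0.015125 V = 15.125 mV.

15.125 mV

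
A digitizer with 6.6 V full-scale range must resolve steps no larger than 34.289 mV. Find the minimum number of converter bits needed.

8 bits

Number of steps required ≥ 6.6 V / 34.289 mV = 192.48.
Need 2^N ≥ 192.48; 2^7 = 128, 2^8 = 256.
Minimum N = 8.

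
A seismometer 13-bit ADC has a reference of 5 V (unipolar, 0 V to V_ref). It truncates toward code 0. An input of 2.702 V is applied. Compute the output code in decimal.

LSB = 5 V / 8192 = 0.610 mV.
(2.702 − 0) / 0.000610352 = 4426.957 LSBs.
⌊·⌋(4426.957) = 4426.

code 4426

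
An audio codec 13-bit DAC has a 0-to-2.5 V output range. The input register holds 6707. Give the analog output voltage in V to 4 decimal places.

2.0468 V

LSB = 2.5 V / 2^13 = 305.18 µV.
V_out = 0 + 6707 × 0.000305176 V = 2.04681 V.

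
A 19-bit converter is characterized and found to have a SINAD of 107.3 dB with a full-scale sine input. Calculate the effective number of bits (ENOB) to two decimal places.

ENOB = (SINAD − 1.76) / 6.02 = (107.3 − 1.76)/6.02 = 17.532.

17.53 bits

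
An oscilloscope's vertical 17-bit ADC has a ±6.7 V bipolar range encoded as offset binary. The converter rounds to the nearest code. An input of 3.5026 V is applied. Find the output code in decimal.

Full-scale span = 13.4 V; LSB = 13.4/2^17 = 102.23 µV.
(3.5026 − (−6.7)) / 0.000102234 = 99796.656 LSBs.
So the output code is 99797.

code 99797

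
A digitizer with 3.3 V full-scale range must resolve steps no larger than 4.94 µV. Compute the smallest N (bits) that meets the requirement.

Number of steps required ≥ 3.3 V / 4.94 µV = 668016.19.
Need 2^N ≥ 668016.19; 2^19 = 524288, 2^20 = 1048576.
Minimum N = 20.

20 bits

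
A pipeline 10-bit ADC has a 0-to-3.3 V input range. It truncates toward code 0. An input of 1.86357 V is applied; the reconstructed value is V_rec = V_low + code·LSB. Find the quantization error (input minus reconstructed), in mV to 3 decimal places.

0.875 mV

Step size: 3.3 V ÷ 2^10 = 3.223 mV.
Scaled input = 578.2714 LSBs, so code = 578.
Reconstructed: 1.8626953 V.
V_in − V_rec = 0.000874688 V = 0.875 mV.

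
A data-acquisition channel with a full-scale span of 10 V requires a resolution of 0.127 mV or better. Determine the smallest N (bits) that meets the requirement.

Number of steps required ≥ 10 V / 0.127 mV = 78740.16.
Need 2^N ≥ 78740.16; 2^16 = 65536, 2^17 = 131072.
Minimum N = 17.

17 bits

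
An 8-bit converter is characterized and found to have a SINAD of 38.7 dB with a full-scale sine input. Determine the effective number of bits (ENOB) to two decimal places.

6.14 bits

ENOB = (SINAD − 1.76) / 6.02 = (38.7 − 1.76)/6.02 = 6.136.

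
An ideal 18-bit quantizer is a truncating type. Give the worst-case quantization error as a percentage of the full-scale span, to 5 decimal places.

0.00038 %

Truncating → worst-case error = 1 LSB = V_FS/2^18, so 100/262144 = 0.00038147 % of full scale.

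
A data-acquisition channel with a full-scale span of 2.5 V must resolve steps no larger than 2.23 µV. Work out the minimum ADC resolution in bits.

Number of steps required ≥ 2.5 V / 2.23 µV = 1121076.23.
Need 2^N ≥ 1121076.23; 2^20 = 1048576, 2^21 = 2097152.
Minimum N = 21.

21 bits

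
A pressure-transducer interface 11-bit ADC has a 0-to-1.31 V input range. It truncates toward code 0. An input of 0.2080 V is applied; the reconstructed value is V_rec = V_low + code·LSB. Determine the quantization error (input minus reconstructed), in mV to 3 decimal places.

0.114 mV

One LSB is 1.31 V / 2048 = 0.640 mV.
Scaled input = 325.1786 LSBs, so code = 325.
V_rec = 0 + 325·0.000639648 = 0.20788574 V.
Error = 0.2080 − 0.20788574 = 0.000114258 V = 0.114 mV.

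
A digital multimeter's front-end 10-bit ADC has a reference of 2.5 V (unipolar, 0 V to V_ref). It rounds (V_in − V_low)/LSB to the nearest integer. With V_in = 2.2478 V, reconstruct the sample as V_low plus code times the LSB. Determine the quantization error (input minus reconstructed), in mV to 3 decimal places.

LSB = 2.5/2^10 = 2.441 mV.
Scaled input = 920.6989 LSBs, so code = 921.
V_rec = 0 + 921·0.00244141 = 2.2485352 V.
V_in − V_rec = -0.000735156 V = -0.735 mV.

-0.735 mV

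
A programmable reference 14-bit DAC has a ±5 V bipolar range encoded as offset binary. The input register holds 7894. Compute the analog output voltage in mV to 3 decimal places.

-181.885 mV

LSB = 10 V / 2^14 = 0.610 mV.
V_out = (−5) + 7894 × 0.000610352 V = -0.181885 V.
= -181.885 mV.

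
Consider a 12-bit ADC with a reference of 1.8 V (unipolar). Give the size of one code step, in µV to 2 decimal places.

Full-scale span = 1.8 V.
LSB = 1.8 / 2^12 = 1.8 / 4096 = 0.000439453 V = 439.45 µV.

439.45 µV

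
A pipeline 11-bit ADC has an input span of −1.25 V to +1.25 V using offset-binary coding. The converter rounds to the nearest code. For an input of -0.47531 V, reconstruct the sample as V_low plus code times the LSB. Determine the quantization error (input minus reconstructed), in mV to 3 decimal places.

-0.456 mV

One LSB is 2.5 V / 2048 = 1.221 mV.
(V_in − V_low)/LSB = (-0.47531 − (−1.25))/0.0012207 = 634.6260 → code 635 (round).
Reconstructed: -0.47485352 V.
Difference: -0.000456484 V → -0.456 mV.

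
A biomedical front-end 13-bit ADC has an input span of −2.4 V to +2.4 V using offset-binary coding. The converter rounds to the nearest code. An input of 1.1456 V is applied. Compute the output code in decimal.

code 6051

With 8192 levels over 4.8 V, one step is 0.586 mV.
(1.1456 − (−2.4)) / 0.000585937 = 6051.157 LSBs.
Round → code 6051.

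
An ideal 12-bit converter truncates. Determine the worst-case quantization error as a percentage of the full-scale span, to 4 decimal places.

Truncating → worst-case error = 1 LSB = V_FS/2^12, so 100/4096 = 0.0244141 % of full scale.

0.0244 %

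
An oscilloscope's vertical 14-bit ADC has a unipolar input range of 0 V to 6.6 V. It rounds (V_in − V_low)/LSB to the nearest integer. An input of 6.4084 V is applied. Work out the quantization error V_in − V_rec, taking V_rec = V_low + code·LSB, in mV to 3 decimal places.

0.148 mV

Step size: 6.6 V ÷ 2^14 = 402.83 µV.
(V_in − V_low)/LSB = (6.4084 − 0)/0.000402832 = 15908.3675 → code 15908 (round).
Code 15908 maps back to 0 + 15908×0.000402832 V = 6.408252 V.
Difference: 0.000148047 V → 0.148 mV.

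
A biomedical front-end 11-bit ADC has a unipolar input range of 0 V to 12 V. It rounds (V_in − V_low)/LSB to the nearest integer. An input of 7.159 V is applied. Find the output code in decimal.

LSB = 12 V / 2048 = 5.859 mV.
(V_in − V_low)/LSB = (7.159 − 0) / 0.00585938 = 1221.803.
So the output code is 1222.

code 1222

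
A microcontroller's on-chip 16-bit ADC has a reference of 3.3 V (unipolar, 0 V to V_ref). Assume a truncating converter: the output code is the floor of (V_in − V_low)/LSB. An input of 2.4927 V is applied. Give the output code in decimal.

code 49503

Full-scale span = 3.3 V; LSB = 3.3/2^16 = 50.35 µV.
(2.4927 − 0) / 5.0354e-05 = 49503.511 LSBs.
Floor → code 49503.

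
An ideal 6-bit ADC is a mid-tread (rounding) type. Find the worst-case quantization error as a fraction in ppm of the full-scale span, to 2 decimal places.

Rounding → worst-case error = ½ LSB = V_FS/2^7, so 1e+06/128 = 7812.5 ppm of full scale.

7812.50 ppm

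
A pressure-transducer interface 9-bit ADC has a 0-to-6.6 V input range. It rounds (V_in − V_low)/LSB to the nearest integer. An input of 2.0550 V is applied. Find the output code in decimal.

Full-scale span = 6.6 V; LSB = 6.6/2^9 = 12.891 mV.
(V_in − V_low)/LSB = (2.0550 − 0) / 0.0128906 = 159.418.
Round → code 159.

code 159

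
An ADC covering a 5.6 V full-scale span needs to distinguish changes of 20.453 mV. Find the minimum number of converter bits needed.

Number of steps required ≥ 5.6 V / 20.453 mV = 273.80.
Need 2^N ≥ 273.80; 2^8 = 256, 2^9 = 512.
Minimum N = 9.

9 bits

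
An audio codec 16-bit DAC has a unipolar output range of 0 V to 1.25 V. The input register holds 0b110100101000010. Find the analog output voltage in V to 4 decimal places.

0.5140 V

LSB = 1.25 V / 2^16 = 19.07 µV.
Code 0b110100101000010 = 26946 decimal.
V_out = 0 + 26946 × 1.90735e-05 V = 0.513954 V.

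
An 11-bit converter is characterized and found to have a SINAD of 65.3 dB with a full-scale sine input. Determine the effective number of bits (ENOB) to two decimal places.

10.55 bits

ENOB = (SINAD − 1.76) / 6.02 = (65.3 − 1.76)/6.02 = 10.555.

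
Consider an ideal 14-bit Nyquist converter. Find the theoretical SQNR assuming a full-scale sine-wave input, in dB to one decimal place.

SNR ≈ 6.02·N + 1.76 dB = 6.02·14 + 1.76 = 86.04 dB.

86.0 dB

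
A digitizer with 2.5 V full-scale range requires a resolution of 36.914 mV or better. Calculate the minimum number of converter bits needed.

Number of steps required ≥ 2.5 V / 36.914 mV = 67.72.
Need 2^N ≥ 67.72; 2^6 = 64, 2^7 = 128.
Minimum N = 7.

7 bits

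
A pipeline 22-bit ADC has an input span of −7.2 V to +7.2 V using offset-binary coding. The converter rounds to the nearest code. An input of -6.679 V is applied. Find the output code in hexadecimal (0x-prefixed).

Full-scale span = 14.4 V; LSB = 14.4/2^22 = 3.43 µV.
(V_in − V_low)/LSB = (-6.679 − (−7.2)) / 3.43323e-06 = 151752.249.
Round → code 151752.
In hexadecimal (0x-prefixed): 0x250C8.

code 0x250C8 (decimal 151752)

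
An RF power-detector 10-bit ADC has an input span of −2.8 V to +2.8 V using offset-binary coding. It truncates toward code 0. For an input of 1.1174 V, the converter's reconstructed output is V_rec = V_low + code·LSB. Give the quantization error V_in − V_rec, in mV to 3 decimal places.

Step size: 5.6 V ÷ 2^10 = 5.469 mV.
(1.1174 − (−2.8))/0.00546875 = 716.3246; ⌊·⌋ gives code 716.
Reconstructed: 1.115625 V.
Difference: 0.001775 V → 1.775 mV.

1.775 mV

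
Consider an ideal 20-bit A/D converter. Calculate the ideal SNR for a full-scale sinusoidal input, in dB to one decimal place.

SNR ≈ 6.02·N + 1.76 dB = 6.02·20 + 1.76 = 122.16 dB.

122.2 dB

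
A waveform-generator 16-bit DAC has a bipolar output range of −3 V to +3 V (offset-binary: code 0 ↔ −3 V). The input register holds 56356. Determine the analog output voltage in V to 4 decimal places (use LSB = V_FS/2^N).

2.1595 V

LSB = 6 V / 2^16 = 91.55 µV.
V_out = (−3) + 56356 × 9.15527e-05 V = 2.15955 V.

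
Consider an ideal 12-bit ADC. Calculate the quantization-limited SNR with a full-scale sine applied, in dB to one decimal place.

SNR ≈ 6.02·N + 1.76 dB = 6.02·12 + 1.76 = 74.00 dB.

74.0 dB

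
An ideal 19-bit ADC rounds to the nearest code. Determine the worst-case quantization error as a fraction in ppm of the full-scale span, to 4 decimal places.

Rounding → worst-case error = ½ LSB = V_FS/2^20, so 1e+06/1048576 = 0.953674 ppm of full scale.

0.9537 ppm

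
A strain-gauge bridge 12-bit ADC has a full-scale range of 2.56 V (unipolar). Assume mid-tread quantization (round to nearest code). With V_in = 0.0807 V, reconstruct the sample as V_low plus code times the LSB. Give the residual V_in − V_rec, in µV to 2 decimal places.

75.00 µV

LSB = 2.56/2^12 = 0.625 mV.
(0.0807 − 0)/0.000625 = 129.1200; round gives code 129.
Reconstructed: 0.080625 V.
Difference: 7.5e-05 V → 75.00 µV.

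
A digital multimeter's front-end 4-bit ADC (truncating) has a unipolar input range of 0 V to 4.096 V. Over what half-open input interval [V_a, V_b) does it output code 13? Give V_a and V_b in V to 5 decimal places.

LSB = 4.096/2^4 = 256.000 mV.
V_a = V_low + 13·LSB = 3.328 V; V_b = V_low + 14·LSB = 3.584 V.

[3.32800 V, 3.58400 V)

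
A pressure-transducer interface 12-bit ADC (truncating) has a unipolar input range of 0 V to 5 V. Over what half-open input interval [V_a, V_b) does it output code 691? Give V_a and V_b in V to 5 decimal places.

LSB = 5/2^12 = 1.221 mV.
V_a = V_low + 691·LSB = 0.843506 V; V_b = V_low + 692·LSB = 0.844727 V.

[0.84351 V, 0.84473 V)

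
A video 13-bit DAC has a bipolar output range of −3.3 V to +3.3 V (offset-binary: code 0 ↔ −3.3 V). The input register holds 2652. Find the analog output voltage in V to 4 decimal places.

LSB = 6.6 V / 2^13 = 0.806 mV.
V_out = (−3.3) + 2652 × 0.000805664 V = -1.16338 V.

-1.1634 V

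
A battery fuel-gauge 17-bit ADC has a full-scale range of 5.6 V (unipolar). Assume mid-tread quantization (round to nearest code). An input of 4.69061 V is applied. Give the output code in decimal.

LSB = 5.6 V / 131072 = 42.72 µV.
(4.69061 − 0) / 4.27246e-05 = 109787.077 LSBs.
So the output code is 109787.

code 109787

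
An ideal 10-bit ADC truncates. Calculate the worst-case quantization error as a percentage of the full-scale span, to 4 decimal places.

0.0977 %

Truncating → worst-case error = 1 LSB = V_FS/2^10, so 100/1024 = 0.0976562 % of full scale.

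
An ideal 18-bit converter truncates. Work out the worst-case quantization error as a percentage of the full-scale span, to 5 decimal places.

0.00038 %

Truncating → worst-case error = 1 LSB = V_FS/2^18, so 100/262144 = 0.00038147 % of full scale.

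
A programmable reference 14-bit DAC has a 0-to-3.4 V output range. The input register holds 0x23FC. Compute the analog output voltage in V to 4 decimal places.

LSB = 3.4 V / 2^14 = 207.52 µV.
Code 0x23FC = 9212 decimal.
V_out = 0 + 9212 × 0.00020752 V = 1.91167 V.

1.9117 V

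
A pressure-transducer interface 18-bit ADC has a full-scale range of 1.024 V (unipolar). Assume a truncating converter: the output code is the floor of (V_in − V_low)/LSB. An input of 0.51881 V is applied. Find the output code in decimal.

code 132815

LSB = 1.024 V / 262144 = 3.91 µV.
(0.51881 − 0) / 3.90625e-06 = 132815.360 LSBs.
So the output code is 132815.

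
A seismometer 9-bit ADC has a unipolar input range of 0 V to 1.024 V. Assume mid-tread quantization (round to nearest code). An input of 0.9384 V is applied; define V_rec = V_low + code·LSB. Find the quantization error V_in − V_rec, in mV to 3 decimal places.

LSB = 1.024/2^9 = 2.000 mV.
(V_in − V_low)/LSB = (0.9384 − 0)/0.002 = 469.2000 → code 469 (round).
Reconstructed: 0.938 V.
Difference: 0.0004 V → 0.400 mV.

0.400 mV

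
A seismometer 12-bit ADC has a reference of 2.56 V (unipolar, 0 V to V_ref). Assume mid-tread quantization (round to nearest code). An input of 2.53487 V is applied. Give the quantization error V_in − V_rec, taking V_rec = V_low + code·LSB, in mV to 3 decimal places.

LSB = 2.56/2^12 = 0.625 mV.
(V_in − V_low)/LSB = (2.53487 − 0)/0.000625 = 4055.7920 → code 4056 (round).
V_rec = 0 + 4056·0.000625 = 2.535 V.
Error = 2.53487 − 2.535 = -0.00013 V = -0.130 mV.

-0.130 mV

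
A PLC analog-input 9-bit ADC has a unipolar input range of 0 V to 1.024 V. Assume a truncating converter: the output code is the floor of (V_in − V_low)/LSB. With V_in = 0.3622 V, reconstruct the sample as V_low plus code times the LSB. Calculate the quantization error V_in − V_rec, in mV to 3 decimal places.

0.200 mV

LSB = 1.024/2^9 = 2.000 mV.
(V_in − V_low)/LSB = (0.3622 − 0)/0.002 = 181.1000 → code 181 (floor).
Reconstructed: 0.362 V.
Error = 0.3622 − 0.362 = 0.0002 V = 0.200 mV.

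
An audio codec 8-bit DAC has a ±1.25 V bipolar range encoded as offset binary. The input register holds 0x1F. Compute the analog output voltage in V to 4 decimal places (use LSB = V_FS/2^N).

-0.9473 V

LSB = 2.5 V / 2^8 = 9.766 mV.
Code 0x1F = 31 decimal.
V_out = (−1.25) + 31 × 0.00976562 V = -0.947266 V.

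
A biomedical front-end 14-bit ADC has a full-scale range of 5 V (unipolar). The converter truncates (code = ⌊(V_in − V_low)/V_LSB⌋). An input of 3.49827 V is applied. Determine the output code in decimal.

Full-scale span = 5 V; LSB = 5/2^14 = 305.18 µV.
(V_in − V_low)/LSB = (3.49827 − 0) / 0.000305176 = 11463.131.
So the output code is 11463.

code 11463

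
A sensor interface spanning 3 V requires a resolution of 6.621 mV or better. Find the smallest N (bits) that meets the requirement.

9 bits

Number of steps required ≥ 3 V / 6.621 mV = 453.10.
Need 2^N ≥ 453.10; 2^8 = 256, 2^9 = 512.
Minimum N = 9.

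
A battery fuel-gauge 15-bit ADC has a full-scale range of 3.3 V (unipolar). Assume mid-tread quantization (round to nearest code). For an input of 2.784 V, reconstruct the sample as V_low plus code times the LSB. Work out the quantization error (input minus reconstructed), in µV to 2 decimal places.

27.83 µV

One LSB is 3.3 V / 32768 = 100.71 µV.
Scaled input = 27644.2764 LSBs, so code = 27644.
Reconstructed: 2.7839722 V.
Error = 2.784 − 2.7839722 = 2.7832e-05 V = 27.83 µV.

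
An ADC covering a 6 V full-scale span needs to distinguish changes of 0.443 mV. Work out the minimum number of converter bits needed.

14 bits

Number of steps required ≥ 6 V / 0.443 mV = 13544.02.
Need 2^N ≥ 13544.02; 2^13 = 8192, 2^14 = 16384.
Minimum N = 14.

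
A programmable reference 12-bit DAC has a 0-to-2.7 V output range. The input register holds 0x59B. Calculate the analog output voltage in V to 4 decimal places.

0.9459 V

LSB = 2.7 V / 2^12 = 0.659 mV.
Code 0x59B = 1435 decimal.
V_out = 0 + 1435 × 0.00065918 V = 0.945923 V.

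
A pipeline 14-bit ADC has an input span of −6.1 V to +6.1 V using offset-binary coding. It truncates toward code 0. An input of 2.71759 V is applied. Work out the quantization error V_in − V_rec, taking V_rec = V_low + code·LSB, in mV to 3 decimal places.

Step size: 12.2 V ÷ 2^14 = 0.745 mV.
(V_in − V_low)/LSB = (2.71759 − (−6.1))/0.000744629 = 11841.5897 → code 11841 (floor).
Code 11841 maps back to (−6.1) + 11841×0.000744629 V = 2.7171509 V.
Error = 2.71759 − 2.7171509 = 0.000439121 V = 0.439 mV.

0.439 mV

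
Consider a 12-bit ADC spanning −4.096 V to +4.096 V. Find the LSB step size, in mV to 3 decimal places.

2.000 mV

Full-scale span = 8.192 V.
LSB = 8.192 / 2^12 = 8.192 / 4096 = 0.002 V = 2.000 mV.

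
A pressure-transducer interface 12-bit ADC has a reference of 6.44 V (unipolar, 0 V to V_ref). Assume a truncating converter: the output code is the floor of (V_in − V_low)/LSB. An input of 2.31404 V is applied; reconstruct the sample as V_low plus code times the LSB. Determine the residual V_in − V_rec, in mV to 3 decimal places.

LSB = 6.44/2^12 = 1.572 mV.
(2.31404 − 0)/0.00157227 = 1471.7869; ⌊·⌋ gives code 1471.
Reconstructed: 2.3128027 V.
V_in − V_rec = 0.00123727 V = 1.237 mV.

1.237 mV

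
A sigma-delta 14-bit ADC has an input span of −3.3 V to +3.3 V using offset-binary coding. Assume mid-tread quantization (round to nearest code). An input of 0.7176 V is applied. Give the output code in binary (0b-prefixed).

code 0b10011011110101 (decimal 9973)

LSB = 6.6 V / 16384 = 402.83 µV.
(V_in − V_low)/LSB = (0.7176 − (−3.3)) / 0.000402832 = 9973.388.
So the output code is 9973.
In binary (0b-prefixed): 0b10011011110101.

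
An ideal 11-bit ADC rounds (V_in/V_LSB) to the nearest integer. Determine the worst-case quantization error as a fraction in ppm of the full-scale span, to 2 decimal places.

Rounding → worst-case error = ½ LSB = V_FS/2^12, so 1e+06/4096 = 244.141 ppm of full scale.

244.14 ppm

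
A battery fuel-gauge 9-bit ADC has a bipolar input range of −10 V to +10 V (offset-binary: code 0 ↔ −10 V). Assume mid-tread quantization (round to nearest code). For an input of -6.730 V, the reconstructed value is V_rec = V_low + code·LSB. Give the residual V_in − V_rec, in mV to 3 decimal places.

-11.250 mV

LSB = 20/2^9 = 39.062 mV.
(V_in − V_low)/LSB = (-6.730 − (−10))/0.0390625 = 83.7120 → code 84 (round).
Reconstructed: -6.71875 V.
Error = -6.730 − (−6.71875) = -0.01125 V = -11.250 mV.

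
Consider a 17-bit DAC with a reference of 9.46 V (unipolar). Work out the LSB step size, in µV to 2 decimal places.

72.17 µV

Full-scale span = 9.46 V.
LSB = 9.46 / 2^17 = 9.46 / 131072 = 7.21741e-05 V = 72.17 µV.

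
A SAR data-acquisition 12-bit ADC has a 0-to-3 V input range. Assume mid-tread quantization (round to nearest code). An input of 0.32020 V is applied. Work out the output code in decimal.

LSB = 3 V / 4096 = 0.732 mV.
Input sits at 437.180 steps above V_low.
So the output code is 437.

code 437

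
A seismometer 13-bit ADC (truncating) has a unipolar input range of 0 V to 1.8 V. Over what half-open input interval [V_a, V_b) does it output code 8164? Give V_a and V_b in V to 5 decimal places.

[1.79385 V, 1.79407 V)

LSB = 1.8/2^13 = 219.73 µV.
V_a = V_low + 8164·LSB = 1.79385 V; V_b = V_low + 8165·LSB = 1.79407 V.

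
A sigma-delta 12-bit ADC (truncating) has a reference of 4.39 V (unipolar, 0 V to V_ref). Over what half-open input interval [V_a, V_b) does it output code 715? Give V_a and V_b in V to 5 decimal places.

[0.76632 V, 0.76739 V)

LSB = 4.39/2^12 = 1.072 mV.
V_a = V_low + 715·LSB = 0.766321 V; V_b = V_low + 716·LSB = 0.767393 V.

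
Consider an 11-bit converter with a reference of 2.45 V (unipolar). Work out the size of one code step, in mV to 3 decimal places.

Full-scale span = 2.45 V.
LSB = 2.45 / 2^11 = 2.45 / 2048 = 0.00119629 V = 1.196 mV.

1.196 mV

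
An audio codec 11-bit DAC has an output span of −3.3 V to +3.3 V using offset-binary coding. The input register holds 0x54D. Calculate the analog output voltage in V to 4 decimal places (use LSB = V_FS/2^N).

1.0731 V

LSB = 6.6 V / 2^11 = 3.223 mV.
Code 0x54D = 1357 decimal.
V_out = (−3.3) + 1357 × 0.00322266 V = 1.07314 V.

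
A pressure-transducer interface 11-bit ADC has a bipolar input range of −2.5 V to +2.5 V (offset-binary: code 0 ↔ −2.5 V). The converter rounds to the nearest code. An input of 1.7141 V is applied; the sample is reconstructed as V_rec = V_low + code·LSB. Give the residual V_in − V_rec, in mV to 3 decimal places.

One LSB is 5 V / 2048 = 2.441 mV.
(1.7141 − (−2.5))/0.00244141 = 1726.0954; round gives code 1726.
Reconstructed: 1.7138672 V.
Difference: 0.000232813 V → 0.233 mV.

0.233 mV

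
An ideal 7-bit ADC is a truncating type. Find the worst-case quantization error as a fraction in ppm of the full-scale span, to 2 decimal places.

Truncating → worst-case error = 1 LSB = V_FS/2^7, so 1e+06/128 = 7812.5 ppm of full scale.

7812.50 ppm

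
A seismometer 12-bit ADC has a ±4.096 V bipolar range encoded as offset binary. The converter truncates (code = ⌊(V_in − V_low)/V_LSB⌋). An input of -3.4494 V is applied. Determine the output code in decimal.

Full-scale span = 8.192 V; LSB = 8.192/2^12 = 2.000 mV.
(V_in − V_low)/LSB = (-3.4494 − (−4.096)) / 0.002 = 323.300.
⌊·⌋(323.300) = 323.

code 323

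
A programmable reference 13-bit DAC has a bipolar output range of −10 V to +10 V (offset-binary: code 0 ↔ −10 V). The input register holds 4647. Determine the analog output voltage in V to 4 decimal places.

LSB = 20 V / 2^13 = 2.441 mV.
V_out = (−10) + 4647 × 0.00244141 V = 1.34521 V.

1.3452 V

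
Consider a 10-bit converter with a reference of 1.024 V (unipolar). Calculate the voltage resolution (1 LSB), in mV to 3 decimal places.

1.000 mV

Full-scale span = 1.024 V.
LSB = 1.024 / 2^10 = 1.024 / 1024 = 0.001 V = 1.000 mV.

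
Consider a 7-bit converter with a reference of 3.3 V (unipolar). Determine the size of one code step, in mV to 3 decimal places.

Full-scale span = 3.3 V.
LSB = 3.3 / 2^7 = 3.3 / 128 = 0.0257812 V = 25.781 mV.

25.781 mV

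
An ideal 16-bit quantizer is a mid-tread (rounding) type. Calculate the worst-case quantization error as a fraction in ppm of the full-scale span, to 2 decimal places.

Rounding → worst-case error = ½ LSB = V_FS/2^17, so 1e+06/131072 = 7.62939 ppm of full scale.

7.63 ppm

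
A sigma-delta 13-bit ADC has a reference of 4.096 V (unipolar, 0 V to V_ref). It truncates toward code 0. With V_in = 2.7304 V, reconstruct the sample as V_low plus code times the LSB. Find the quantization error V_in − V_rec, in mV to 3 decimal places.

0.400 mV

One LSB is 4.096 V / 8192 = 0.500 mV.
(2.7304 − 0)/0.0005 = 5460.8000; ⌊·⌋ gives code 5460.
Reconstructed: 2.73 V.
Difference: 0.0004 V → 0.400 mV.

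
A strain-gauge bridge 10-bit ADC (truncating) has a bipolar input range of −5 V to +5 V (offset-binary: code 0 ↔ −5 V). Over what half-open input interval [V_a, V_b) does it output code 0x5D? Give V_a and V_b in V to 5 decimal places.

LSB = 10/2^10 = 9.766 mV.
Code 0x5D = 93 decimal.
V_a = V_low + 93·LSB = -4.0918 V; V_b = V_low + 94·LSB = -4.08203 V.

[-4.09180 V, -4.08203 V)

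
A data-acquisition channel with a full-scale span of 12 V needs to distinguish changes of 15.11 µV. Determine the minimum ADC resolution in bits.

Number of steps required ≥ 12 V / 15.11 µV = 794176.04.
Need 2^N ≥ 794176.04; 2^19 = 524288, 2^20 = 1048576.
Minimum N = 20.

20 bits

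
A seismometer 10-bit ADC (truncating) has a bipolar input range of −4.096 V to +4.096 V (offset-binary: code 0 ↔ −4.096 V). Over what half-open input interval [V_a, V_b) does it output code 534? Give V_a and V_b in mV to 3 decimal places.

LSB = 8.192/2^10 = 8.000 mV.
V_a = V_low + 534·LSB = 0.176 V; V_b = V_low + 535·LSB = 0.184 V.

[176.000 mV, 184.000 mV)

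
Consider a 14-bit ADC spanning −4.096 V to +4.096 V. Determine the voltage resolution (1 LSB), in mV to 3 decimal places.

0.500 mV

Full-scale span = 8.192 V.
LSB = 8.192 / 2^14 = 8.192 / 16384 = 0.0005 V = 0.500 mV.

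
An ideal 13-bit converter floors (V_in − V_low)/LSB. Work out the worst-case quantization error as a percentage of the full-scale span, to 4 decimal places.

0.0122 %

Truncating → worst-case error = 1 LSB = V_FS/2^13, so 100/8192 = 0.012207 % of full scale.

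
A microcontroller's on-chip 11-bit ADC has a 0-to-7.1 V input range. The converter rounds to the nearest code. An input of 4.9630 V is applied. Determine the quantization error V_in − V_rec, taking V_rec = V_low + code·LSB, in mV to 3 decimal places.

One LSB is 7.1 V / 2048 = 3.467 mV.
(4.9630 − 0)/0.0034668 = 1431.5808; round gives code 1432.
Code 1432 maps back to 0 + 1432×0.0034668 V = 4.9644531 V.
Error = 4.9630 − 4.9644531 = -0.00145312 V = -1.453 mV.

-1.453 mV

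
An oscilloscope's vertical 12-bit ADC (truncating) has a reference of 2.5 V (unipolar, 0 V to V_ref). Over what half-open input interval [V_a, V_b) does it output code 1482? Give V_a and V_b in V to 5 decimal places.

[0.90454 V, 0.90515 V)

LSB = 2.5/2^12 = 0.610 mV.
V_a = V_low + 1482·LSB = 0.904541 V; V_b = V_low + 1483·LSB = 0.905151 V.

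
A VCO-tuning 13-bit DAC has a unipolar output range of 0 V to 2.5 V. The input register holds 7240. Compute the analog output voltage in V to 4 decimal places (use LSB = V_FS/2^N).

2.2095 V

LSB = 2.5 V / 2^13 = 305.18 µV.
V_out = 0 + 7240 × 0.000305176 V = 2.20947 V.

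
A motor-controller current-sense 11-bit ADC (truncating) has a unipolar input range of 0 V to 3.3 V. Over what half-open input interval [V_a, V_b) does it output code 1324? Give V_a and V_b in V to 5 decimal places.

[2.13340 V, 2.13501 V)

LSB = 3.3/2^11 = 1.611 mV.
V_a = V_low + 1324·LSB = 2.1334 V; V_b = V_low + 1325·LSB = 2.13501 V.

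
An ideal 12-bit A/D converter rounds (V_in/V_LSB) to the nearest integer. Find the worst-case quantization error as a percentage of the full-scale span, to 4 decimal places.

0.0122 %

Rounding → worst-case error = ½ LSB = V_FS/2^13, so 100/8192 = 0.012207 % of full scale.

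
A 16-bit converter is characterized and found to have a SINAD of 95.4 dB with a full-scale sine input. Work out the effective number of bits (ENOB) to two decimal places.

ENOB = (SINAD − 1.76) / 6.02 = (95.4 − 1.76)/6.02 = 15.555.

15.55 bits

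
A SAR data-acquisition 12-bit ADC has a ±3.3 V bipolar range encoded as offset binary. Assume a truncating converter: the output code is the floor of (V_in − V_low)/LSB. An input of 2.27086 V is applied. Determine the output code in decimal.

With 4096 levels over 6.6 V, one step is 1.611 mV.
(2.27086 − (−3.3)) / 0.00161133 = 3457.309 LSBs.
⌊·⌋(3457.309) = 3457.

code 3457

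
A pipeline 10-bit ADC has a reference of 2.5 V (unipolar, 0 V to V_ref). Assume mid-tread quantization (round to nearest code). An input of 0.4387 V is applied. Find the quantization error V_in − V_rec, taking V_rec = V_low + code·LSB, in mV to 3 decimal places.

-0.753 mV

One LSB is 2.5 V / 1024 = 2.441 mV.
(0.4387 − 0)/0.00244141 = 179.6915; round gives code 180.
V_rec = 0 + 180·0.00244141 = 0.43945312 V.
V_in − V_rec = -0.000753125 V = -0.753 mV.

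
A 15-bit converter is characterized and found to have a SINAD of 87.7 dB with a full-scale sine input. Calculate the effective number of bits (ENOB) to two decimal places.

14.28 bits

ENOB = (SINAD − 1.76) / 6.02 = (87.7 − 1.76)/6.02 = 14.276.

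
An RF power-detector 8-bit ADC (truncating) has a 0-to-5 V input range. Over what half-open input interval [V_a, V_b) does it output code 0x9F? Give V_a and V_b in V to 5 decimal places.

LSB = 5/2^8 = 19.531 mV.
Code 0x9F = 159 decimal.
V_a = V_low + 159·LSB = 3.10547 V; V_b = V_low + 160·LSB = 3.125 V.

[3.10547 V, 3.12500 V)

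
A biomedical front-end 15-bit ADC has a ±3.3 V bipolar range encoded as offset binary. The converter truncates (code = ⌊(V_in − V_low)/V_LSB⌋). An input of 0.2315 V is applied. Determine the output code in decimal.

With 32768 levels over 6.6 V, one step is 201.42 µV.
(V_in − V_low)/LSB = (0.2315 − (−3.3)) / 0.000201416 = 17533.362.
Floor → code 17533.

code 17533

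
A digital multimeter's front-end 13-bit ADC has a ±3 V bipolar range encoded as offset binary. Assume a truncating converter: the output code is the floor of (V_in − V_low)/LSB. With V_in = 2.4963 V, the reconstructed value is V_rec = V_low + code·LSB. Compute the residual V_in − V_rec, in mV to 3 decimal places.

One LSB is 6 V / 8192 = 0.732 mV.
(V_in − V_low)/LSB = (2.4963 − (−3))/0.000732422 = 7504.2816 → code 7504 (floor).
Code 7504 maps back to (−3) + 7504×0.000732422 V = 2.4960938 V.
Error = 2.4963 − 2.4960938 = 0.00020625 V = 0.206 mV.

0.206 mV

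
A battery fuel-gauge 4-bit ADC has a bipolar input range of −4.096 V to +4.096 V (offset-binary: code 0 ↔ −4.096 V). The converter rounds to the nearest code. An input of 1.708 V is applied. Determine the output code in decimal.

code 11

Full-scale span = 8.192 V; LSB = 8.192/2^4 = 0.5120 V.
(1.708 − (−4.096)) / 0.512 = 11.336 LSBs.
Round → code 11.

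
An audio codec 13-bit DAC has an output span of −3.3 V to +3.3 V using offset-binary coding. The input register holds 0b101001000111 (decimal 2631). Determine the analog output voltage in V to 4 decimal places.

LSB = 6.6 V / 2^13 = 0.806 mV.
Code 0b101001000111 = 2631 decimal.
V_out = (−3.3) + 2631 × 0.000805664 V = -1.1803 V.

-1.1803 V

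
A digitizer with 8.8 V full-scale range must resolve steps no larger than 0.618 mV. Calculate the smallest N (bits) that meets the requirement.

14 bits

Number of steps required ≥ 8.8 V / 0.618 mV = 14239.48.
Need 2^N ≥ 14239.48; 2^13 = 8192, 2^14 = 16384.
Minimum N = 14.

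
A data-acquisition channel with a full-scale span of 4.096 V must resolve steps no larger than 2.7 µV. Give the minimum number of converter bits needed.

Number of steps required ≥ 4.096 V / 2.7 µV = 1517037.04.
Need 2^N ≥ 1517037.04; 2^20 = 1048576, 2^21 = 2097152.
Minimum N = 21.

21 bits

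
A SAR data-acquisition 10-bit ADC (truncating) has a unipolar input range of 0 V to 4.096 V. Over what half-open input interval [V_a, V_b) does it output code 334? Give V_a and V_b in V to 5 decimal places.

[1.33600 V, 1.34000 V)

LSB = 4.096/2^10 = 4.000 mV.
V_a = V_low + 334·LSB = 1.336 V; V_b = V_low + 335·LSB = 1.34 V.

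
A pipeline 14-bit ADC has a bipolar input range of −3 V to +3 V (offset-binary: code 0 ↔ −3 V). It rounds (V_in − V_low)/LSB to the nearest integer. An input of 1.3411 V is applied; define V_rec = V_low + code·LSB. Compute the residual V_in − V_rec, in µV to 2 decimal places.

35.55 µV

One LSB is 6 V / 16384 = 366.21 µV.
Scaled input = 11854.0971 LSBs, so code = 11854.
Reconstructed: 1.3410645 V.
Difference: 3.55469e-05 V → 35.55 µV.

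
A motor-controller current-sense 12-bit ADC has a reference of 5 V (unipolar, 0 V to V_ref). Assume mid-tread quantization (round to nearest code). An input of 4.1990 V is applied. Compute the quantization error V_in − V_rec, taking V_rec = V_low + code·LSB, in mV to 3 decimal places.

-0.219 mV

LSB = 5/2^12 = 1.221 mV.
(4.1990 − 0)/0.0012207 = 3439.8208; round gives code 3440.
Code 3440 maps back to 0 + 3440×0.0012207 V = 4.1992188 V.
Error = 4.1990 − 4.1992188 = -0.00021875 V = -0.219 mV.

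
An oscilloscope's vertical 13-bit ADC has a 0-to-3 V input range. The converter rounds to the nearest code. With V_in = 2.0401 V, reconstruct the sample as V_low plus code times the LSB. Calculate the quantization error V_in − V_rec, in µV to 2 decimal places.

One LSB is 3 V / 8192 = 366.21 µV.
(V_in − V_low)/LSB = (2.0401 − 0)/0.000366211 = 5570.8331 → code 5571 (round).
Code 5571 maps back to 0 + 5571×0.000366211 V = 2.0401611 V.
V_in − V_rec = -6.11328e-05 V = -61.13 µV.

-61.13 µV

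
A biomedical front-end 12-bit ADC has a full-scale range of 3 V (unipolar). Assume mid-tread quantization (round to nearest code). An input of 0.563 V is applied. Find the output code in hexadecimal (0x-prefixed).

LSB = 3 V / 4096 = 0.732 mV.
(V_in − V_low)/LSB = (0.563 − 0) / 0.000732422 = 768.683.
round(768.683) = 769.
In hexadecimal (0x-prefixed): 0x301.

code 0x301 (decimal 769)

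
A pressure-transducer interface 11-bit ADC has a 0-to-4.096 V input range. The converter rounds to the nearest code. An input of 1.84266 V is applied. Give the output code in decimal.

Full-scale span = 4.096 V; LSB = 4.096/2^11 = 2.000 mV.
(V_in − V_low)/LSB = (1.84266 − 0) / 0.002 = 921.330.
So the output code is 921.

code 921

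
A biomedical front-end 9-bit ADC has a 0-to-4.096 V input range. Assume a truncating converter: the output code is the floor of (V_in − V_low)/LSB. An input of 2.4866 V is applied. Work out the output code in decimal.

Full-scale span = 4.096 V; LSB = 4.096/2^9 = 8.000 mV.
(V_in − V_low)/LSB = (2.4866 − 0) / 0.008 = 310.825.
Floor → code 310.

code 310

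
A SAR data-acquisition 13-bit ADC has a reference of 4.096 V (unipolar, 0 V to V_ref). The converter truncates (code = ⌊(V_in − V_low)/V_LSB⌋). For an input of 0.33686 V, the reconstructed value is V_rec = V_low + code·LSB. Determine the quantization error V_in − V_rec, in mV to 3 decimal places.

0.360 mV

Step size: 4.096 V ÷ 2^13 = 0.500 mV.
(0.33686 − 0)/0.0005 = 673.7200; ⌊·⌋ gives code 673.
Code 673 maps back to 0 + 673×0.0005 V = 0.3365 V.
V_in − V_rec = 0.00036 V = 0.360 mV.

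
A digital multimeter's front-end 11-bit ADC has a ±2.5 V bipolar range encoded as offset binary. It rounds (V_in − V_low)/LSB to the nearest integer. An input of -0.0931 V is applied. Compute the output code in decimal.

Full-scale span = 5 V; LSB = 5/2^11 = 2.441 mV.
(V_in − V_low)/LSB = (-0.0931 − (−2.5)) / 0.00244141 = 985.866.
Round → code 986.

code 986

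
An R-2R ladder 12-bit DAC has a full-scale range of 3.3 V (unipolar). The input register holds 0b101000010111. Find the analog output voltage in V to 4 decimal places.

2.0810 V

LSB = 3.3 V / 2^12 = 0.806 mV.
Code 0b101000010111 = 2583 decimal.
V_out = 0 + 2583 × 0.000805664 V = 2.08103 V.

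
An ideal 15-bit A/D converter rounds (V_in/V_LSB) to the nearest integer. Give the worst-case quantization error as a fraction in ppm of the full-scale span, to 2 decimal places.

15.26 ppm

Rounding → worst-case error = ½ LSB = V_FS/2^16, so 1e+06/65536 = 15.2588 ppm of full scale.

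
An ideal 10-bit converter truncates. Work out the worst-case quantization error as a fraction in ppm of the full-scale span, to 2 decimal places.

976.56 ppm

Truncating → worst-case error = 1 LSB = V_FS/2^10, so 1e+06/1024 = 976.562 ppm of full scale.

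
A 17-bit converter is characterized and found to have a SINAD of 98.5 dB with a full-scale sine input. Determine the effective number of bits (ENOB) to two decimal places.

ENOB = (SINAD − 1.76) / 6.02 = (98.5 − 1.76)/6.02 = 16.070.

16.07 bits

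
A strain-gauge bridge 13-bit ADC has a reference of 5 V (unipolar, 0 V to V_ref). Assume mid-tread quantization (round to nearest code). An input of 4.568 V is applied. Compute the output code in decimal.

code 7484

LSB = 5 V / 8192 = 0.610 mV.
Input sits at 7484.211 steps above V_low.
round(7484.211) = 7484.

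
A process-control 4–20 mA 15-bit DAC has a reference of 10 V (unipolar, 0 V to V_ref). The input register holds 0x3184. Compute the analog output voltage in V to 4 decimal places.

LSB = 10 V / 2^15 = 305.18 µV.
Code 0x3184 = 12676 decimal.
V_out = 0 + 12676 × 0.000305176 V = 3.86841 V.

3.8684 V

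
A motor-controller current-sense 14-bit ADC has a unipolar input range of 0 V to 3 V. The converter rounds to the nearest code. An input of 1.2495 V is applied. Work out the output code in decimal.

code 6824

LSB = 3 V / 16384 = 183.11 µV.
(1.2495 − 0) / 0.000183105 = 6823.936 LSBs.
round(6823.936) = 6824.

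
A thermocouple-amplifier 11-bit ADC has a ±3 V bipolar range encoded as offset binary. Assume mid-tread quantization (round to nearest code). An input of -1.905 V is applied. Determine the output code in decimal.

Full-scale span = 6 V; LSB = 6/2^11 = 2.930 mV.
Input sits at 373.760 steps above V_low.
round(373.760) = 374.

code 374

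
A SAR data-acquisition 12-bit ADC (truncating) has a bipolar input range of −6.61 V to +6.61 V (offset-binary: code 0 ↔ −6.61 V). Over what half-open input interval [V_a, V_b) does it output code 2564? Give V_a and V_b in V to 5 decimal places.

[1.66541 V, 1.66864 V)

LSB = 13.22/2^12 = 3.228 mV.
V_a = V_low + 2564·LSB = 1.66541 V; V_b = V_low + 2565·LSB = 1.66864 V.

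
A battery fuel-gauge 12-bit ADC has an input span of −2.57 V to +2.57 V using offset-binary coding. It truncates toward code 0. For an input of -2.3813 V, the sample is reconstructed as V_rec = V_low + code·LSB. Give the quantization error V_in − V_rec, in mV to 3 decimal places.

One LSB is 5.14 V / 4096 = 1.255 mV.
(V_in − V_low)/LSB = (-2.3813 − (−2.57))/0.00125488 = 150.3726 → code 150 (floor).
Code 150 maps back to (−2.57) + 150×0.00125488 V = -2.3817676 V.
Error = -2.3813 − (−2.3817676) = 0.000467578 V = 0.468 mV.

0.468 mV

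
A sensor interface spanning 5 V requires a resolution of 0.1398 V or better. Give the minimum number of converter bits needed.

Number of steps required ≥ 5 V / 0.1398 V = 35.77.
Need 2^N ≥ 35.77; 2^5 = 32, 2^6 = 64.
Minimum N = 6.

6 bits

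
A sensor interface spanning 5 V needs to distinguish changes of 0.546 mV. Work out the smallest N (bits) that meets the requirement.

Number of steps required ≥ 5 V / 0.546 mV = 9157.51.
Need 2^N ≥ 9157.51; 2^13 = 8192, 2^14 = 16384.
Minimum N = 14.

14 bits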